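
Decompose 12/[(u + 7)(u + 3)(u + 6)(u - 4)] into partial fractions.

Using Heaviside cover-up: (-3/11)/(u + 7) - (1/7)/(u + 3) + (2/5)/(u + 6) + (6/385)/(u - 4)


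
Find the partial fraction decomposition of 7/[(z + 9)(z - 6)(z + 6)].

Using cover-up method: P = 7/45, Q = 7/180, R = -7/36
Result: (7/45)/(z + 9) + (7/180)/(z - 6) - (7/36)/(z + 6)


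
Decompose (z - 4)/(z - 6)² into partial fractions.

(z - 4) = α(z - 6) + β. At z = 6: β = 1·6 - 4 = 2. Coeff of z: α = 1
Result: 1/(z - 6) + 2/(z - 6)²


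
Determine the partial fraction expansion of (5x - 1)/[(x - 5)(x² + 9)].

At x=5: A = (5·5 - 1)/(5² + 9) = 12/17. B = -A = -12/17, C = 5 - 5·A = 25/17
Result: (12/17)/(x - 5) - ((12/17)x - 25/17)/(x² + 9)


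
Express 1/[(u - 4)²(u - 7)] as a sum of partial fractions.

Cover-up at u=7: C = 1/(7 - 4)² = 1/9. Cover-up at u=4: B = 1/(4 - 7) = -1/3. Comparing u² coeff: A = -C = -1/9
Result: (-1/9)/(u - 4) - (1/3)/(u - 4)² + (1/9)/(u - 7)


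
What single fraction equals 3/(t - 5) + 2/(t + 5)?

Common denominator (t - 5)(t + 5). Numerator: 3(t + 5) + 2(t - 5) = (3t + 15) + (2t - 10) = 5t + 5
Result: (5t + 5)/[(t - 5)(t + 5)]


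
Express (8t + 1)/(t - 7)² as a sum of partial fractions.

(8t + 1) = P(t - 7) + Q. At t = 7: Q = 8·7 + 1 = 57. Coeff of t: P = 8
Result: 8/(t - 7) + 57/(t - 7)²


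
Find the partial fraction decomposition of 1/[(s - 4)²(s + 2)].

Cover-up at s=-2: R = 1/(-2 - 4)² = 1/36. Cover-up at s=4: Q = 1/(4 + 2) = 1/6. Comparing s² coeff: P = -R = -1/36
Result: (-1/36)/(s - 4) + (1/6)/(s - 4)² + (1/36)/(s + 2)


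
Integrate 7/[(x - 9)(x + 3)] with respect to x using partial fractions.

Decompose: 7/[(x - 9)(x + 3)] = (7/12)/(x - 9) - (7/12)/(x + 3). Integrate each term: (7/12) ln|(x - 9)| - (7/12) ln|(x + 3)| + C


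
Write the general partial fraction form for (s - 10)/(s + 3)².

Repeated linear factor: α/(s + 3) + β/(s + 3)²


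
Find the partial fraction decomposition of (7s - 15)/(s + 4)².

(7s - 15) = A(s + 4) + B. At s = -4: B = 7·(-4) - 15 = -43. Coeff of s: A = 7
Result: 7/(s + 4) - 43/(s + 4)²


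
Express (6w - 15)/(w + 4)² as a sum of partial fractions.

(6w - 15) = α(w + 4) + β. At w = -4: β = 6·(-4) - 15 = -39. Coeff of w: α = 6
Result: 6/(w + 4) - 39/(w + 4)²


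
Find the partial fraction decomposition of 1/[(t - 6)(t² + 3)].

Cover-up at t = 6: A = 1/(6² + 3) = 1/39. Then B = -A = -1/39, C = -A·(0 + 6) = -2/13
Result: (1/39)/(t - 6) - ((1/39)t + 2/13)/(t² + 3)


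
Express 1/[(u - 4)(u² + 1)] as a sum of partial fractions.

Cover-up at u = 4: P = 1/(4² + 1) = 1/17. Then Q = -P = -1/17, R = -P·(0 + 4) = -4/17
Result: (1/17)/(u - 4) - ((1/17)u + 4/17)/(u² + 1)


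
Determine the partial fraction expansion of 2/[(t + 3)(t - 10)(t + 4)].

Using cover-up method: A = -2/13, B = 1/91, C = 1/7
Result: (-2/13)/(t + 3) + (1/91)/(t - 10) + (1/7)/(t + 4)


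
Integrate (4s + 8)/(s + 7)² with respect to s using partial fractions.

Decompose: P = 4, Q = 4·(-7) + 8 = -20, so (4s + 8)/(s + 7)² = 4/(s + 7) - 20/(s + 7)². Integrate: ∫ P/(s + 7) ds = 4 ln|(s + 7)|; ∫ Q/(s + 7)² ds = 20/(s + 7). Sum: 4 ln|(s + 7)| + 20/(s + 7) + C


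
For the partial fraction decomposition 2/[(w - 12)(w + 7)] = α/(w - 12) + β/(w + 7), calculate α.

Cover-up at w = 12: α = 2/(12 + 7) = 2/19


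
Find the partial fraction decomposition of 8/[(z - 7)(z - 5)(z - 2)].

Using cover-up method: α = 4/5, β = -4/3, γ = 8/15
Result: (4/5)/(z - 7) - (4/3)/(z - 5) + (8/15)/(z - 2)


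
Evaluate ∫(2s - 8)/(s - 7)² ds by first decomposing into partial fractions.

Decompose: α = 2, β = 2·7 - 8 = 6, so (2s - 8)/(s - 7)² = 2/(s - 7) + 6/(s - 7)². Integrate: ∫ α/(s - 7) ds = 2 ln|(s - 7)|; ∫ β/(s - 7)² ds = -6/(s - 7). Sum: 2 ln|(s - 7)| - 6/(s - 7) + C


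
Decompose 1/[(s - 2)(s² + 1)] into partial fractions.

Cover-up at s = 2: α = 1/(2² + 1) = 1/5. Then β = -α = -1/5, γ = -α·(0 + 2) = -2/5
Result: (1/5)/(s - 2) - ((1/5)s + 2/5)/(s² + 1)


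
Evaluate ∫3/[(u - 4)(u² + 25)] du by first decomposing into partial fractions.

Cover-up at u=4: P = 3/(4²+25) = 3/41. Coeff matching: Q = -3/41, R = -12/41. Decomposition: (3/41)/(u - 4) - ((3/41)u + 12/41)/(u² + 25). Integrate: linear → ln, quadratic → (1/2)ln + arctan: (3/41) ln|(u - 4)| - (3/82) ln(u² + 25) - (12/205) arctan(u/5) + C


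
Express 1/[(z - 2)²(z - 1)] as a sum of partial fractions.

Cover-up at z=1: R = 1/(1 - 2)² = 1. Cover-up at z=2: Q = 1/(2 - 1) = 1. Comparing z² coeff: P = -R = -1
Result: -1/(z - 2) + 1/(z - 2)² + 1/(z - 1)


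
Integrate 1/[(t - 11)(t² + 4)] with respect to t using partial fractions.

Cover-up at t=11: P = 1/(11²+4) = 1/125. Coeff matching: Q = -1/125, R = -11/125. Decomposition: (1/125)/(t - 11) - ((1/125)t + 11/125)/(t² + 4). Integrate: linear → ln, quadratic → (1/2)ln + arctan: (1/125) ln|(t - 11)| - (1/250) ln(t² + 4) - (11/250) arctan(t/2) + C


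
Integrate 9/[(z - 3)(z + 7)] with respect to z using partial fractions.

Decompose: 9/[(z - 3)(z + 7)] = (9/10)/(z - 3) - (9/10)/(z + 7). Integrate each term: (9/10) ln|(z - 3)| - (9/10) ln|(z + 7)| + C


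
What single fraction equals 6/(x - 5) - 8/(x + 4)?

Common denominator (x - 5)(x + 4). Numerator: 6(x + 4) - 8(x - 5) = (6x + 24) - (8x - 40) = -2x + 64
Result: (-2x + 64)/[(x - 5)(x + 4)]


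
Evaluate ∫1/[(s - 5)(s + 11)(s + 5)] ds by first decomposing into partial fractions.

Cover-up: P = 1/160, Q = 1/96, R = -1/60. Decomposition: (1/160)/(s - 5) + (1/96)/(s + 11) - (1/60)/(s + 5). Integrate each term: (1/160) ln|(s - 5)| + (1/96) ln|(s + 11)| - (1/60) ln|(s + 5)| + C


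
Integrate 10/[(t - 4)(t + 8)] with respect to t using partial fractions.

Decompose: 10/[(t - 4)(t + 8)] = (5/6)/(t - 4) - (5/6)/(t + 8). Integrate each term: (5/6) ln|(t - 4)| - (5/6) ln|(t + 8)| + C


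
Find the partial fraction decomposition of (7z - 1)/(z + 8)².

(7z - 1) = α(z + 8) + β. At z = -8: β = 7·(-8) - 1 = -57. Coeff of z: α = 7
Result: 7/(z + 8) - 57/(z + 8)²


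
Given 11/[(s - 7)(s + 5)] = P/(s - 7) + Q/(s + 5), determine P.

Cover-up at s = 7: P = 11/(7 + 5) = 11/12


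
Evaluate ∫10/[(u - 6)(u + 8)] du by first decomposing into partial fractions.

Decompose: 10/[(u - 6)(u + 8)] = (5/7)/(u - 6) - (5/7)/(u + 8). Integrate each term: (5/7) ln|(u - 6)| - (5/7) ln|(u + 8)| + C


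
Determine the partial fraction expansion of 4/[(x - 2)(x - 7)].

4/(x - 2)(x - 7) = A/(x - 2) + B/(x - 7). A = 4/(2 - 7) = -4/5, B = 4/(7 - 2) = 4/5
Result: (-4/5)/(x - 2) + (4/5)/(x - 7)


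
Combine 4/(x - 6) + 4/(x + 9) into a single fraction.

Common denominator (x - 6)(x + 9). Numerator: 4(x + 9) + 4(x - 6) = (4x + 36) + (4x - 24) = 8x + 12
Result: (8x + 12)/[(x - 6)(x + 9)]


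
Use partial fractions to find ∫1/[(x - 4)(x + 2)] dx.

Decompose: 1/[(x - 4)(x + 2)] = (1/6)/(x - 4) - (1/6)/(x + 2). Integrate each term: (1/6) ln|(x - 4)| - (1/6) ln|(x + 2)| + C


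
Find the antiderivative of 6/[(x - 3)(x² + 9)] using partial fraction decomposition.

Cover-up at x=3: A = 6/(3²+9) = 1/3. Coeff matching: B = -1/3, C = -1. Decomposition: (1/3)/(x - 3) - ((1/3)x + 1)/(x² + 9). Integrate: linear → ln, quadratic → (1/2)ln + arctan: (1/3) ln|(x - 3)| - (1/6) ln(x² + 9) - (1/3) arctan(x/3) + C


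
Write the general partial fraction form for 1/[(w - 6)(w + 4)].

Distinct linear factors: α/(w - 6) + β/(w + 4)


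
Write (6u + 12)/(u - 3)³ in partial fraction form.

(6u + 12) = A(u - 3)² + B(u - 3) + C. At u = 3: C = 6·3 + 12 = 30. Coefficients: A = 0, B = 6
Result: 6/(u - 3)² + 30/(u - 3)³


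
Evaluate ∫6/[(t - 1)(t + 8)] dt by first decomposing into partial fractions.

Decompose: 6/[(t - 1)(t + 8)] = (2/3)/(t - 1) - (2/3)/(t + 8). Integrate each term: (2/3) ln|(t - 1)| - (2/3) ln|(t + 8)| + C


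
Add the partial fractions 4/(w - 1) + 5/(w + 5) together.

Common denominator (w - 1)(w + 5). Numerator: 4(w + 5) + 5(w - 1) = (4w + 20) + (5w - 5) = 9w + 15
Result: (9w + 15)/[(w - 1)(w + 5)]


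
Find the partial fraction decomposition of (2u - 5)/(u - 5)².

(2u - 5) = A(u - 5) + B. At u = 5: B = 2·5 - 5 = 5. Coeff of u: A = 2
Result: 2/(u - 5) + 5/(u - 5)²


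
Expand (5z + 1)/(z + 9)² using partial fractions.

(5z + 1) = α(z + 9) + β. At z = -9: β = 5·(-9) + 1 = -44. Coeff of z: α = 5
Result: 5/(z + 9) - 44/(z + 9)²


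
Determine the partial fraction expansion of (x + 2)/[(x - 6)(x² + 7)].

At x=6: α = (1·6 + 2)/(6² + 7) = 8/43. β = -α = -8/43, γ = 1 - 6·α = -5/43
Result: (8/43)/(x - 6) - ((8/43)x + 5/43)/(x² + 7)


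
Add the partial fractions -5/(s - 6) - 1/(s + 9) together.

Common denominator (s - 6)(s + 9). Numerator: -5(s + 9) - 1(s - 6) = (-5s - 45) - (s - 6) = -6s - 39
Result: (-6s - 39)/[(s - 6)(s + 9)]


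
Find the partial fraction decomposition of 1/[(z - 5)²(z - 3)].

Cover-up at z=3: C = 1/(3 - 5)² = 1/4. Cover-up at z=5: B = 1/(5 - 3) = 1/2. Comparing z² coeff: A = -C = -1/4
Result: (-1/4)/(z - 5) + (1/2)/(z - 5)² + (1/4)/(z - 3)


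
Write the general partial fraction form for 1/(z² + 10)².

Repeated quadratic factor: (Pz + Q)/(z² + 10) + (Rz + S)/(z² + 10)²


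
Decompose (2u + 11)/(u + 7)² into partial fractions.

(2u + 11) = A(u + 7) + B. At u = -7: B = 2·(-7) + 11 = -3. Coeff of u: A = 2
Result: 2/(u + 7) - 3/(u + 7)²


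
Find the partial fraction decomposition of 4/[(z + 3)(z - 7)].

4/(z + 3)(z - 7) = α/(z + 3) + β/(z - 7). α = 4/(-3 - 7) = -2/5, β = 4/(7 + 3) = 2/5
Result: (-2/5)/(z + 3) + (2/5)/(z - 7)


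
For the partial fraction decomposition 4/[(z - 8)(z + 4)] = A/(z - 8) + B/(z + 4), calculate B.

Cover-up at z = -4: B = 4/(-4 - 8) = -4/12 = -1/3


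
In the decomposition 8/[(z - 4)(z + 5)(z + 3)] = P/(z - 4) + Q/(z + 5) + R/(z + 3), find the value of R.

Cover-up at z = -3: R = 8/[(-3 - 4)(-3 + 5)] = 8/[(-7)(2)] = -8/14 = -4/7


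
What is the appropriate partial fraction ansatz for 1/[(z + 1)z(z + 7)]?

Three distinct linear factors: A/(z + 1) + B/z + C/(z + 7)


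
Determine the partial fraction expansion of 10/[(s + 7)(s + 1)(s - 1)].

Using cover-up method: α = 5/24, β = -5/6, γ = 5/8
Result: (5/24)/(s + 7) - (5/6)/(s + 1) + (5/8)/(s - 1)


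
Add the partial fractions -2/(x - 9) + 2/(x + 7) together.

Common denominator (x - 9)(x + 7). Numerator: -2(x + 7) + 2(x - 9) = (-2x - 14) + (2x - 18) = -32
Result: (-32)/[(x - 9)(x + 7)]


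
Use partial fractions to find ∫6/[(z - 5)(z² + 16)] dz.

Cover-up at z=5: A = 6/(5²+16) = 6/41. Coeff matching: B = -6/41, C = -30/41. Decomposition: (6/41)/(z - 5) - ((6/41)z + 30/41)/(z² + 16). Integrate: linear → ln, quadratic → (1/2)ln + arctan: (6/41) ln|(z - 5)| - (3/41) ln(z² + 16) - (15/82) arctan(z/4) + C


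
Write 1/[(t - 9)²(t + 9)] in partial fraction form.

Cover-up at t=-9: γ = 1/(-9 - 9)² = 1/324. Cover-up at t=9: β = 1/(9 + 9) = 1/18. Comparing t² coeff: α = -γ = -1/324
Result: (-1/324)/(t - 9) + (1/18)/(t - 9)² + (1/324)/(t + 9)


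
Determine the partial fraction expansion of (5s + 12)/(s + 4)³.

(5s + 12) = P(s + 4)² + Q(s + 4) + R. At s = -4: R = 5·(-4) + 12 = -8. Coefficients: P = 0, Q = 5
Result: 5/(s + 4)² - 8/(s + 4)³


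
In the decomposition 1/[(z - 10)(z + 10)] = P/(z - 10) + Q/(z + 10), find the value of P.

Cover-up at z = 10: P = 1/(10 + 10) = 1/20


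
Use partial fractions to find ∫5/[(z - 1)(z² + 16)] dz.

Cover-up at z=1: α = 5/(1²+16) = 5/17. Coeff matching: β = -5/17, γ = -5/17. Decomposition: (5/17)/(z - 1) - ((5/17)z + 5/17)/(z² + 16). Integrate: linear → ln, quadratic → (1/2)ln + arctan: (5/17) ln|(z - 1)| - (5/34) ln(z² + 16) - (5/68) arctan(z/4) + C


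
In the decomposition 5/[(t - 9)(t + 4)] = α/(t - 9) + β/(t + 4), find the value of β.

Cover-up at t = -4: β = 5/(-4 - 9) = -5/13


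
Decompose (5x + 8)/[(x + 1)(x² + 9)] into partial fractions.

At x=-1: A = (5·(-1) + 8)/((-1)² + 9) = 3/10. B = -A = -3/10, C = 5 - (-1)·A = 53/10
Result: (3/10)/(x + 1) - ((3/10)x - 53/10)/(x² + 9)


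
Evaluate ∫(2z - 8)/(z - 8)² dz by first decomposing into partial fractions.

Decompose: α = 2, β = 2·8 - 8 = 8, so (2z - 8)/(z - 8)² = 2/(z - 8) + 8/(z - 8)². Integrate: ∫ α/(z - 8) dz = 2 ln|(z - 8)|; ∫ β/(z - 8)² dz = -8/(z - 8). Sum: 2 ln|(z - 8)| - 8/(z - 8) + C


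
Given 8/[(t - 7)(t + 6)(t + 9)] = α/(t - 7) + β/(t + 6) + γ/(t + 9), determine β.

Cover-up at t = -6: β = 8/[(-6 - 7)(-6 + 9)] = 8/[(-13)(3)] = -8/39


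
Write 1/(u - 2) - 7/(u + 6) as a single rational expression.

Common denominator (u - 2)(u + 6). Numerator: 1(u + 6) - 7(u - 2) = (u + 6) - (7u - 14) = -6u + 20
Result: (-6u + 20)/[(u - 2)(u + 6)]


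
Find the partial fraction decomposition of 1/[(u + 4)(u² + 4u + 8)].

Cover-up at u = -4: α = 1/((-4)² + 4·(-4) + 8) = 1/8. Then β = -α = -1/8, γ = -α·(4 - 4) = 0
Result: (1/8)/(u + 4) - ((1/8)u)/(u² + 4u + 8)


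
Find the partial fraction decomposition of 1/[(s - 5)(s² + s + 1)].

Cover-up at s = 5: P = 1/(5² + 1·5 + 1) = 1/31. Then Q = -P = -1/31, R = -P·(1 + 5) = -6/31
Result: (1/31)/(s - 5) - ((1/31)s + 6/31)/(s² + s + 1)


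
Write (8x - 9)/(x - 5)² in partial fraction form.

(8x - 9) = P(x - 5) + Q. At x = 5: Q = 8·5 - 9 = 31. Coeff of x: P = 8
Result: 8/(x - 5) + 31/(x - 5)²


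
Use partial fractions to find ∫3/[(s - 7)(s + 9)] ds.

Decompose: 3/[(s - 7)(s + 9)] = (3/16)/(s - 7) - (3/16)/(s + 9). Integrate each term: (3/16) ln|(s - 7)| - (3/16) ln|(s + 9)| + C


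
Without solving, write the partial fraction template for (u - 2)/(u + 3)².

Repeated linear factor: P/(u + 3) + Q/(u + 3)²


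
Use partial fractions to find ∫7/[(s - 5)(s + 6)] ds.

Decompose: 7/[(s - 5)(s + 6)] = (7/11)/(s - 5) - (7/11)/(s + 6). Integrate each term: (7/11) ln|(s - 5)| - (7/11) ln|(s + 6)| + C


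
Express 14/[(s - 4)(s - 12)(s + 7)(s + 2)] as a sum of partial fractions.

Using Heaviside cover-up: (-7/264)/(s - 4) + (1/152)/(s - 12) - (14/1045)/(s + 7) + (1/30)/(s + 2)


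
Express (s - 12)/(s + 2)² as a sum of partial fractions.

(s - 12) = P(s + 2) + Q. At s = -2: Q = 1·(-2) - 12 = -14. Coeff of s: P = 1
Result: 1/(s + 2) - 14/(s + 2)²


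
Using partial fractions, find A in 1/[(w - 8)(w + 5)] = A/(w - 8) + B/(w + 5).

Cover-up at w = 8: A = 1/(8 + 5) = 1/13


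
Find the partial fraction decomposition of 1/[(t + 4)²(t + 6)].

Cover-up at t=-6: R = 1/(-6 + 4)² = 1/4. Cover-up at t=-4: Q = 1/(-4 + 6) = 1/2. Comparing t² coeff: P = -R = -1/4
Result: (-1/4)/(t + 4) + (1/2)/(t + 4)² + (1/4)/(t + 6)


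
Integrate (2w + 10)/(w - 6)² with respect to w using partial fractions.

Decompose: P = 2, Q = 2·6 + 10 = 22, so (2w + 10)/(w - 6)² = 2/(w - 6) + 22/(w - 6)². Integrate: ∫ P/(w - 6) dw = 2 ln|(w - 6)|; ∫ Q/(w - 6)² dw = -22/(w - 6). Sum: 2 ln|(w - 6)| - 22/(w - 6) + C


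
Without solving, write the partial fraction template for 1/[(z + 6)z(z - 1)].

Three distinct linear factors: α/(z + 6) + β/z + γ/(z - 1)


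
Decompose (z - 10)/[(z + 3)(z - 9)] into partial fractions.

At z=-3: P = (1·(-3) - 10)/(-3 - 9) = 13/12. At z=9: Q = (1·9 - 10)/(9 + 3) = -1/12
Result: (13/12)/(z + 3) - (1/12)/(z - 9)


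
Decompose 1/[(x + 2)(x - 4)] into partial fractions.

1/(x + 2)(x - 4) = α/(x + 2) + β/(x - 4). α = 1/(-2 - 4) = -1/6, β = 1/(4 + 2) = 1/6
Result: (-1/6)/(x + 2) + (1/6)/(x - 4)


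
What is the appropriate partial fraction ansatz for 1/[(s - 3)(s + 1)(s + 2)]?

Three distinct linear factors: P/(s - 3) + Q/(s + 1) + R/(s + 2)


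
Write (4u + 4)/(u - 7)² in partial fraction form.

(4u + 4) = A(u - 7) + B. At u = 7: B = 4·7 + 4 = 32. Coeff of u: A = 4
Result: 4/(u - 7) + 32/(u - 7)²


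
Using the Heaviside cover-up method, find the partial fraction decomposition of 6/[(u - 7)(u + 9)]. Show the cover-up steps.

Cover (u - 7): set u=7, get α = 6/(7 + 9) = 3/8. Cover (u + 9): set u=-9, get β = 6/(-9 - 7) = -3/8.
Result: (3/8)/(u - 7) - (3/8)/(u + 9)


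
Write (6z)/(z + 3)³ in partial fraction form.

(6z) = α(z + 3)² + β(z + 3) + γ. At z = -3: γ = 6·(-3) + 0 = -18. Coefficients: α = 0, β = 6
Result: 6/(z + 3)² - 18/(z + 3)³


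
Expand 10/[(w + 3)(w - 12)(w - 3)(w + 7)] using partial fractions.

Using Heaviside cover-up: (1/36)/(w + 3) + (2/513)/(w - 12) - (1/54)/(w - 3) - (1/76)/(w + 7)


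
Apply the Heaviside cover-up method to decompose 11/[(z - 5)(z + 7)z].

Cover (z - 5), z=5: α = 11/[(5 + 7)(5 - 0)] = 11/60. Cover (z + 7), z=-7: β = 11/[(-7 - 5)(-7 - 0)] = 11/84. Cover z, z=0: γ = 11/[(0 - 5)(0 + 7)] = -11/35.
Result: (11/60)/(z - 5) + (11/84)/(z + 7) - (11/35)/z


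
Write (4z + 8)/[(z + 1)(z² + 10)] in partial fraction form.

At z=-1: P = (4·(-1) + 8)/((-1)² + 10) = 4/11. Q = -P = -4/11, R = 4 - (-1)·P = 48/11
Result: (4/11)/(z + 1) - ((4/11)z - 48/11)/(z² + 10)


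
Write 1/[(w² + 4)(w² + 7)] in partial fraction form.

Coefficient matching gives A = C = 0, B = 1/(7-4) = 1/3, D = -B = -1/3
Result: (1/3)/(w² + 4) - (1/3)/(w² + 7)


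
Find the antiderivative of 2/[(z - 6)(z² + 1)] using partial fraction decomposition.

Cover-up at z=6: α = 2/(6²+1) = 2/37. Coeff matching: β = -2/37, γ = -12/37. Decomposition: (2/37)/(z - 6) - ((2/37)z + 12/37)/(z² + 1). Integrate: linear → ln, quadratic → (1/2)ln + arctan: (2/37) ln|(z - 6)| - (1/37) ln(z² + 1) - (12/37) arctan(z) + C


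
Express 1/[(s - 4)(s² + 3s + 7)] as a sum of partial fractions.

Cover-up at s = 4: α = 1/(4² + 3·4 + 7) = 1/35. Then β = -α = -1/35, γ = -α·(3 + 4) = -1/5
Result: (1/35)/(s - 4) - ((1/35)s + 1/5)/(s² + 3s + 7)


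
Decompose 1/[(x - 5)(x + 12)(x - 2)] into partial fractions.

Using cover-up method: A = 1/51, B = 1/238, C = -1/42
Result: (1/51)/(x - 5) + (1/238)/(x + 12) - (1/42)/(x - 2)


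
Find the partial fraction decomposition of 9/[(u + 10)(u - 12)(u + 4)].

Using cover-up method: A = 3/44, B = 9/352, C = -3/32
Result: (3/44)/(u + 10) + (9/352)/(u - 12) - (3/32)/(u + 4)


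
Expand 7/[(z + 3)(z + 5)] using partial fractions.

7/(z + 3)(z + 5) = P/(z + 3) + Q/(z + 5). P = 7/(-3 + 5) = 7/2, Q = 7/(-5 + 3) = -7/2
Result: (7/2)/(z + 3) - (7/2)/(z + 5)


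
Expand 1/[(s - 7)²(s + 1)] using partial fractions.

Cover-up at s=-1: R = 1/(-1 - 7)² = 1/64. Cover-up at s=7: Q = 1/(7 + 1) = 1/8. Comparing s² coeff: P = -R = -1/64
Result: (-1/64)/(s - 7) + (1/8)/(s - 7)² + (1/64)/(s + 1)


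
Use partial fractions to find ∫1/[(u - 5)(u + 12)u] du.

Cover-up: P = 1/85, Q = 1/204, R = -1/60. Decomposition: (1/85)/(u - 5) + (1/204)/(u + 12) - (1/60)/u. Integrate each term: (1/85) ln|(u - 5)| + (1/204) ln|(u + 12)| - (1/60) ln|u| + C


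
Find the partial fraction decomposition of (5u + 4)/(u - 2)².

(5u + 4) = A(u - 2) + B. At u = 2: B = 5·2 + 4 = 14. Coeff of u: A = 5
Result: 5/(u - 2) + 14/(u - 2)²


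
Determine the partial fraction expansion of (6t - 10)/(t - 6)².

(6t - 10) = P(t - 6) + Q. At t = 6: Q = 6·6 - 10 = 26. Coeff of t: P = 6
Result: 6/(t - 6) + 26/(t - 6)²


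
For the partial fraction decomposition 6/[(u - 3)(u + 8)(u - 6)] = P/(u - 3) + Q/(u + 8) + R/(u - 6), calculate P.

Cover-up at u = 3: P = 6/[(3 + 8)(3 - 6)] = 6/[(11)(-3)] = -6/33 = -2/11


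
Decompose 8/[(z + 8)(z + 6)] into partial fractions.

8/(z + 8)(z + 6) = α/(z + 8) + β/(z + 6). α = 8/(-8 + 6) = -4, β = 8/(-6 + 8) = 4
Result: -4/(z + 8) + 4/(z + 6)


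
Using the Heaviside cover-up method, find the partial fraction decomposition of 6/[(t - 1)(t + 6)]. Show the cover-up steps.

Cover (t - 1): set t=1, get P = 6/(1 + 6) = 6/7. Cover (t + 6): set t=-6, get Q = 6/(-6 - 1) = -6/7.
Result: (6/7)/(t - 1) - (6/7)/(t + 6)


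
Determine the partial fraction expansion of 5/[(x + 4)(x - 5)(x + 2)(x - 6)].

Using Heaviside cover-up: (-1/36)/(x + 4) - (5/63)/(x - 5) + (5/112)/(x + 2) + (1/16)/(x - 6)


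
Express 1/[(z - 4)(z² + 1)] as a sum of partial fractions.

Cover-up at z = 4: A = 1/(4² + 1) = 1/17. Then B = -A = -1/17, C = -A·(0 + 4) = -4/17
Result: (1/17)/(z - 4) - ((1/17)z + 4/17)/(z² + 1)


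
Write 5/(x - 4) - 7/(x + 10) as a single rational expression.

Common denominator (x - 4)(x + 10). Numerator: 5(x + 10) - 7(x - 4) = (5x + 50) - (7x - 28) = -2x + 78
Result: (-2x + 78)/[(x - 4)(x + 10)]


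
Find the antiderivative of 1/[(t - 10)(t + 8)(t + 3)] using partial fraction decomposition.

Cover-up: P = 1/234, Q = 1/90, R = -1/65. Decomposition: (1/234)/(t - 10) + (1/90)/(t + 8) - (1/65)/(t + 3). Integrate each term: (1/234) ln|(t - 10)| + (1/90) ln|(t + 8)| - (1/65) ln|(t + 3)| + C


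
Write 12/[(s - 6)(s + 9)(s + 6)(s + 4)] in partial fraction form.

Using Heaviside cover-up: (1/150)/(s - 6) - (4/75)/(s + 9) + (1/6)/(s + 6) - (3/25)/(s + 4)


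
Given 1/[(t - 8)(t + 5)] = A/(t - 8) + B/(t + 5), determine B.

Cover-up at t = -5: B = 1/(-5 - 8) = -1/13


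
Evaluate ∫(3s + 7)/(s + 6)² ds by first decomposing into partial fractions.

Decompose: α = 3, β = 3·(-6) + 7 = -11, so (3s + 7)/(s + 6)² = 3/(s + 6) - 11/(s + 6)². Integrate: ∫ α/(s + 6) ds = 3 ln|(s + 6)|; ∫ β/(s + 6)² ds = 11/(s + 6). Sum: 3 ln|(s + 6)| + 11/(s + 6) + C


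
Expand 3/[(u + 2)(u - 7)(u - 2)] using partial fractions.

Using cover-up method: P = 1/12, Q = 1/15, R = -3/20
Result: (1/12)/(u + 2) + (1/15)/(u - 7) - (3/20)/(u - 2)


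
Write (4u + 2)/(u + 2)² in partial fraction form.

(4u + 2) = A(u + 2) + B. At u = -2: B = 4·(-2) + 2 = -6. Coeff of u: A = 4
Result: 4/(u + 2) - 6/(u + 2)²


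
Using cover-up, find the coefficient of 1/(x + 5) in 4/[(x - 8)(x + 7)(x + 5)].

Cover (x + 5), set x=-5: 4/[(-5 - 8)(-5 + 7)] = -2/13


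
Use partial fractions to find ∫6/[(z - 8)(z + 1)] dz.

Decompose: 6/[(z - 8)(z + 1)] = (2/3)/(z - 8) - (2/3)/(z + 1). Integrate each term: (2/3) ln|(z - 8)| - (2/3) ln|(z + 1)| + C


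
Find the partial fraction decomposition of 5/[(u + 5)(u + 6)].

5/(u + 5)(u + 6) = α/(u + 5) + β/(u + 6). α = 5/(-5 + 6) = 5, β = 5/(-6 + 5) = -5
Result: 5/(u + 5) - 5/(u + 6)


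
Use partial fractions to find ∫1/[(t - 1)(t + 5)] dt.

Decompose: 1/[(t - 1)(t + 5)] = (1/6)/(t - 1) - (1/6)/(t + 5). Integrate each term: (1/6) ln|(t - 1)| - (1/6) ln|(t + 5)| + C


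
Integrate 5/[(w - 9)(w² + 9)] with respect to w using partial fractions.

Cover-up at w=9: A = 5/(9²+9) = 1/18. Coeff matching: B = -1/18, C = -1/2. Decomposition: (1/18)/(w - 9) - ((1/18)w + 1/2)/(w² + 9). Integrate: linear → ln, quadratic → (1/2)ln + arctan: (1/18) ln|(w - 9)| - (1/36) ln(w² + 9) - (1/6) arctan(w/3) + C


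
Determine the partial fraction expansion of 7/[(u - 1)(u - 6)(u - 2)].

Using cover-up method: A = 7/5, B = 7/20, C = -7/4
Result: (7/5)/(u - 1) + (7/20)/(u - 6) - (7/4)/(u - 2)


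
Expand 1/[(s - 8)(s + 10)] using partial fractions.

1/(s - 8)(s + 10) = A/(s - 8) + B/(s + 10). A = 1/(8 + 10) = 1/18, B = 1/(-10 - 8) = -1/18
Result: (1/18)/(s - 8) - (1/18)/(s + 10)


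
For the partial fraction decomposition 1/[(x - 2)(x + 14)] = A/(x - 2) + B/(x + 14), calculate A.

Cover-up at x = 2: A = 1/(2 + 14) = 1/16


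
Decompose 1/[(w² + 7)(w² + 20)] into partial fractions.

Coefficient matching gives A = C = 0, B = 1/(20-7) = 1/13, D = -B = -1/13
Result: (1/13)/(w² + 7) - (1/13)/(w² + 20)


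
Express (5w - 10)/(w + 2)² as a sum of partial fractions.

(5w - 10) = P(w + 2) + Q. At w = -2: Q = 5·(-2) - 10 = -20. Coeff of w: P = 5
Result: 5/(w + 2) - 20/(w + 2)²


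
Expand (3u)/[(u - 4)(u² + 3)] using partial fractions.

At u=4: α = (3·4 + 0)/(4² + 3) = 12/19. β = -α = -12/19, γ = 3 - 4·α = 9/19
Result: (12/19)/(u - 4) - ((12/19)u - 9/19)/(u² + 3)


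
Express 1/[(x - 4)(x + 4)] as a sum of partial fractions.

1/(x - 4)(x + 4) = A/(x - 4) + B/(x + 4). A = 1/(4 + 4) = 1/8, B = 1/(-4 - 4) = -1/8
Result: (1/8)/(x - 4) - (1/8)/(x + 4)


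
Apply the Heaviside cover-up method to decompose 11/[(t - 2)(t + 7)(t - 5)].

Cover (t - 2), t=2: A = 11/[(2 + 7)(2 - 5)] = -11/27. Cover (t + 7), t=-7: B = 11/[(-7 - 2)(-7 - 5)] = 11/108. Cover (t - 5), t=5: C = 11/[(5 - 2)(5 + 7)] = 11/36.
Result: (-11/27)/(t - 2) + (11/108)/(t + 7) + (11/36)/(t - 5)


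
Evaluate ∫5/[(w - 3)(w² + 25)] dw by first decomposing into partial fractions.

Cover-up at w=3: P = 5/(3²+25) = 5/34. Coeff matching: Q = -5/34, R = -15/34. Decomposition: (5/34)/(w - 3) - ((5/34)w + 15/34)/(w² + 25). Integrate: linear → ln, quadratic → (1/2)ln + arctan: (5/34) ln|(w - 3)| - (5/68) ln(w² + 25) - (3/34) arctan(w/5) + C


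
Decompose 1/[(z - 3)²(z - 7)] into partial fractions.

Cover-up at z=7: C = 1/(7 - 3)² = 1/16. Cover-up at z=3: B = 1/(3 - 7) = -1/4. Comparing z² coeff: A = -C = -1/16
Result: (-1/16)/(z - 3) - (1/4)/(z - 3)² + (1/16)/(z - 7)


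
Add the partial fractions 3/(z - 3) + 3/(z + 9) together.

Common denominator (z - 3)(z + 9). Numerator: 3(z + 9) + 3(z - 3) = (3z + 27) + (3z - 9) = 6z + 18
Result: (6z + 18)/[(z - 3)(z + 9)]


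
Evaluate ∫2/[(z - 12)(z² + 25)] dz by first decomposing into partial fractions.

Cover-up at z=12: α = 2/(12²+25) = 2/169. Coeff matching: β = -2/169, γ = -24/169. Decomposition: (2/169)/(z - 12) - ((2/169)z + 24/169)/(z² + 25). Integrate: linear → ln, quadratic → (1/2)ln + arctan: (2/169) ln|(z - 12)| - (1/169) ln(z² + 25) - (24/845) arctan(z/5) + C


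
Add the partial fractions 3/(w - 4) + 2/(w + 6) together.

Common denominator (w - 4)(w + 6). Numerator: 3(w + 6) + 2(w - 4) = (3w + 18) + (2w - 8) = 5w + 10
Result: (5w + 10)/[(w - 4)(w + 6)]


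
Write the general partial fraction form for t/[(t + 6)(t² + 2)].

Linear + irreducible quadratic: α/(t + 6) + (βt + γ)/(t² + 2)


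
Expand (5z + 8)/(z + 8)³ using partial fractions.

(5z + 8) = A(z + 8)² + B(z + 8) + C. At z = -8: C = 5·(-8) + 8 = -32. Coefficients: A = 0, B = 5
Result: 5/(z + 8)² - 32/(z + 8)³


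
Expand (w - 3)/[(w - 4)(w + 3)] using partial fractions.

At w=4: α = (1·4 - 3)/(4 + 3) = 1/7. At w=-3: β = (1·(-3) - 3)/(-3 - 4) = 6/7
Result: (1/7)/(w - 4) + (6/7)/(w + 3)


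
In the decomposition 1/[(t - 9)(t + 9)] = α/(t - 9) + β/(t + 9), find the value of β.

Cover-up at t = -9: β = 1/(-9 - 9) = -1/18


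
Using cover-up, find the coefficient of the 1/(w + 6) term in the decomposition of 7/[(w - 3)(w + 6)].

Cover (w + 6), set w=-6: 7/((w - 3) at w=-6) = 7/(-9) = -7/9


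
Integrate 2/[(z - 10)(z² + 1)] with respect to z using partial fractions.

Cover-up at z=10: P = 2/(10²+1) = 2/101. Coeff matching: Q = -2/101, R = -20/101. Decomposition: (2/101)/(z - 10) - ((2/101)z + 20/101)/(z² + 1). Integrate: linear → ln, quadratic → (1/2)ln + arctan: (2/101) ln|(z - 10)| - (1/101) ln(z² + 1) - (20/101) arctan(z) + C


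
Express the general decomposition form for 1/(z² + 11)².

Repeated quadratic factor: (αz + β)/(z² + 11) + (γz + δ)/(z² + 11)²


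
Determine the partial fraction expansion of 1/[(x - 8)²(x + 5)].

Cover-up at x=-5: R = 1/(-5 - 8)² = 1/169. Cover-up at x=8: Q = 1/(8 + 5) = 1/13. Comparing x² coeff: P = -R = -1/169
Result: (-1/169)/(x - 8) + (1/13)/(x - 8)² + (1/169)/(x + 5)


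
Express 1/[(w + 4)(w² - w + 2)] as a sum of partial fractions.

Cover-up at w = -4: P = 1/((-4)² - 1·(-4) + 2) = 1/22. Then Q = -P = -1/22, R = -P·(-1 - 4) = 5/22
Result: (1/22)/(w + 4) - ((1/22)w - 5/22)/(w² - w + 2)


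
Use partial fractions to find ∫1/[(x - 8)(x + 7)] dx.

Decompose: 1/[(x - 8)(x + 7)] = (1/15)/(x - 8) - (1/15)/(x + 7). Integrate each term: (1/15) ln|(x - 8)| - (1/15) ln|(x + 7)| + C


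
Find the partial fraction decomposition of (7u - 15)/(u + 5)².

(7u - 15) = α(u + 5) + β. At u = -5: β = 7·(-5) - 15 = -50. Coeff of u: α = 7
Result: 7/(u + 5) - 50/(u + 5)²


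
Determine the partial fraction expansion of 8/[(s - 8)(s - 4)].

8/(s - 8)(s - 4) = α/(s - 8) + β/(s - 4). α = 8/(8 - 4) = 2, β = 8/(4 - 8) = -2
Result: 2/(s - 8) - 2/(s - 4)


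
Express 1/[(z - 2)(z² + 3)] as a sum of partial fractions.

Cover-up at z = 2: P = 1/(2² + 3) = 1/7. Then Q = -P = -1/7, R = -P·(0 + 2) = -2/7
Result: (1/7)/(z - 2) - ((1/7)z + 2/7)/(z² + 3)


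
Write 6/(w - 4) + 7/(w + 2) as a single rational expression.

Common denominator (w - 4)(w + 2). Numerator: 6(w + 2) + 7(w - 4) = (6w + 12) + (7w - 28) = 13w - 16
Result: (13w - 16)/[(w - 4)(w + 2)]


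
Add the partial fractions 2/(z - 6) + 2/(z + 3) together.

Common denominator (z - 6)(z + 3). Numerator: 2(z + 3) + 2(z - 6) = (2z + 6) + (2z - 12) = 4z - 6
Result: (4z - 6)/[(z - 6)(z + 3)]


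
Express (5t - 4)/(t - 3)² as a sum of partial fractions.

(5t - 4) = A(t - 3) + B. At t = 3: B = 5·3 - 4 = 11. Coeff of t: A = 5
Result: 5/(t - 3) + 11/(t - 3)²


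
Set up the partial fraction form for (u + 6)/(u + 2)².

Repeated linear factor: A/(u + 2) + B/(u + 2)²


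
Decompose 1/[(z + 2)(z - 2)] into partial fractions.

1/(z + 2)(z - 2) = α/(z + 2) + β/(z - 2). α = 1/(-2 - 2) = -1/4, β = 1/(2 + 2) = 1/4
Result: (-1/4)/(z + 2) + (1/4)/(z - 2)


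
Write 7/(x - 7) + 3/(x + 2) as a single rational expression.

Common denominator (x - 7)(x + 2). Numerator: 7(x + 2) + 3(x - 7) = (7x + 14) + (3x - 21) = 10x - 7
Result: (10x - 7)/[(x - 7)(x + 2)]


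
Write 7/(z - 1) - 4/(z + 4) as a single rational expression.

Common denominator (z - 1)(z + 4). Numerator: 7(z + 4) - 4(z - 1) = (7z + 28) - (4z - 4) = 3z + 32
Result: (3z + 32)/[(z - 1)(z + 4)]


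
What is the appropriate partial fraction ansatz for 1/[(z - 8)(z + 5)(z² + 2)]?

Two linear + quadratic: A/(z - 8) + B/(z + 5) + (Cz + D)/(z² + 2)


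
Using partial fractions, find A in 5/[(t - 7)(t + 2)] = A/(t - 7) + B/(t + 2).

Cover-up at t = 7: A = 5/(7 + 2) = 5/9


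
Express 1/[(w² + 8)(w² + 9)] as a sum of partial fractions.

Coefficient matching gives α = γ = 0, β = 1/(9-8) = 1, δ = -β = -1
Result: 1/(w² + 8) - 1/(w² + 9)


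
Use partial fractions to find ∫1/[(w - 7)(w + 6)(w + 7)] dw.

Cover-up: α = 1/182, β = -1/13, γ = 1/14. Decomposition: (1/182)/(w - 7) - (1/13)/(w + 6) + (1/14)/(w + 7). Integrate each term: (1/182) ln|(w - 7)| - (1/13) ln|(w + 6)| + (1/14) ln|(w + 7)| + C


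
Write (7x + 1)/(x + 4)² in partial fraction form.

(7x + 1) = P(x + 4) + Q. At x = -4: Q = 7·(-4) + 1 = -27. Coeff of x: P = 7
Result: 7/(x + 4) - 27/(x + 4)²


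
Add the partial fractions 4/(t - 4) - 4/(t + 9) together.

Common denominator (t - 4)(t + 9). Numerator: 4(t + 9) - 4(t - 4) = (4t + 36) - (4t - 16) = 52
Result: (52)/[(t - 4)(t + 9)]


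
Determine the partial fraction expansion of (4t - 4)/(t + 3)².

(4t - 4) = α(t + 3) + β. At t = -3: β = 4·(-3) - 4 = -16. Coeff of t: α = 4
Result: 4/(t + 3) - 16/(t + 3)²


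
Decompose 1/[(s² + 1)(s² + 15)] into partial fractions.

Coefficient matching gives α = γ = 0, β = 1/(15-1) = 1/14, δ = -β = -1/14
Result: (1/14)/(s² + 1) - (1/14)/(s² + 15)


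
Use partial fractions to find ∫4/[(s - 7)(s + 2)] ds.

Decompose: 4/[(s - 7)(s + 2)] = (4/9)/(s - 7) - (4/9)/(s + 2). Integrate each term: (4/9) ln|(s - 7)| - (4/9) ln|(s + 2)| + C


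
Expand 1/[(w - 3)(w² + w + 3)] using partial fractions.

Cover-up at w = 3: α = 1/(3² + 1·3 + 3) = 1/15. Then β = -α = -1/15, γ = -α·(1 + 3) = -4/15
Result: (1/15)/(w - 3) - ((1/15)w + 4/15)/(w² + w + 3)


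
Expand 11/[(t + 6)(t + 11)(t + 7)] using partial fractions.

Using cover-up method: α = 11/5, β = 11/20, γ = -11/4
Result: (11/5)/(t + 6) + (11/20)/(t + 11) - (11/4)/(t + 7)


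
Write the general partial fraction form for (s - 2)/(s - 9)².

Repeated linear factor: α/(s - 9) + β/(s - 9)²


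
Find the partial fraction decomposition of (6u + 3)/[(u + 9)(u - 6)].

At u=-9: P = (6·(-9) + 3)/(-9 - 6) = 17/5. At u=6: Q = (6·6 + 3)/(6 + 9) = 13/5
Result: (17/5)/(u + 9) + (13/5)/(u - 6)


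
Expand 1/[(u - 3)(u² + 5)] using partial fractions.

Cover-up at u = 3: A = 1/(3² + 5) = 1/14. Then B = -A = -1/14, C = -A·(0 + 3) = -3/14
Result: (1/14)/(u - 3) - ((1/14)u + 3/14)/(u² + 5)


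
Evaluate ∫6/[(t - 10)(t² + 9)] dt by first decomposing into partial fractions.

Cover-up at t=10: P = 6/(10²+9) = 6/109. Coeff matching: Q = -6/109, R = -60/109. Decomposition: (6/109)/(t - 10) - ((6/109)t + 60/109)/(t² + 9). Integrate: linear → ln, quadratic → (1/2)ln + arctan: (6/109) ln|(t - 10)| - (3/109) ln(t² + 9) - (20/109) arctan(t/3) + C


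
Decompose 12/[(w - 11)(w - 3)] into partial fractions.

12/(w - 11)(w - 3) = A/(w - 11) + B/(w - 3). A = 12/(11 - 3) = 3/2, B = 12/(3 - 11) = -3/2
Result: (3/2)/(w - 11) - (3/2)/(w - 3)


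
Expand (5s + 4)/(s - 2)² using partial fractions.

(5s + 4) = P(s - 2) + Q. At s = 2: Q = 5·2 + 4 = 14. Coeff of s: P = 5
Result: 5/(s - 2) + 14/(s - 2)²


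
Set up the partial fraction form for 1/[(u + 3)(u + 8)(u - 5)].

Three distinct linear factors: A/(u + 3) + B/(u + 8) + C/(u - 5)


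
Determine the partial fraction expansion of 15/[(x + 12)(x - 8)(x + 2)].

Using cover-up method: A = 3/40, B = 3/40, C = -3/20
Result: (3/40)/(x + 12) + (3/40)/(x - 8) - (3/20)/(x + 2)


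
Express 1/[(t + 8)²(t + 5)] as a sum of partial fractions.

Cover-up at t=-5: R = 1/(-5 + 8)² = 1/9. Cover-up at t=-8: Q = 1/(-8 + 5) = -1/3. Comparing t² coeff: P = -R = -1/9
Result: (-1/9)/(t + 8) - (1/3)/(t + 8)² + (1/9)/(t + 5)


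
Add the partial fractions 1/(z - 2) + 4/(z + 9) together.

Common denominator (z - 2)(z + 9). Numerator: 1(z + 9) + 4(z - 2) = (z + 9) + (4z - 8) = 5z + 1
Result: (5z + 1)/[(z - 2)(z + 9)]


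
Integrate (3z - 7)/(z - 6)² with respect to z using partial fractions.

Decompose: A = 3, B = 3·6 - 7 = 11, so (3z - 7)/(z - 6)² = 3/(z - 6) + 11/(z - 6)². Integrate: ∫ A/(z - 6) dz = 3 ln|(z - 6)|; ∫ B/(z - 6)² dz = -11/(z - 6). Sum: 3 ln|(z - 6)| - 11/(z - 6) + C


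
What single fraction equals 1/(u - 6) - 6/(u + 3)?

Common denominator (u - 6)(u + 3). Numerator: 1(u + 3) - 6(u - 6) = (u + 3) - (6u - 36) = -5u + 39
Result: (-5u + 39)/[(u - 6)(u + 3)]


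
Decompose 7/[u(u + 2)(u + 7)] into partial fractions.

Using cover-up method: P = 1/2, Q = -7/10, R = 1/5
Result: (1/2)/u - (7/10)/(u + 2) + (1/5)/(u + 7)


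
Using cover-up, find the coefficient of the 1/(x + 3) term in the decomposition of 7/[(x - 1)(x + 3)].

Cover (x + 3), set x=-3: 7/((x - 1) at x=-3) = 7/(-4) = -7/4


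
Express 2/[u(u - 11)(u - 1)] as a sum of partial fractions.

Using cover-up method: A = 2/11, B = 1/55, C = -1/5
Result: (2/11)/u + (1/55)/(u - 11) - (1/5)/(u - 1)


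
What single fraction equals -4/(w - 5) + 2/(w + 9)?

Common denominator (w - 5)(w + 9). Numerator: -4(w + 9) + 2(w - 5) = (-4w - 36) + (2w - 10) = -2w - 46
Result: (-2w - 46)/[(w - 5)(w + 9)]


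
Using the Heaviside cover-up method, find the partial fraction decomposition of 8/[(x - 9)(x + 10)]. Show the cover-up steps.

Cover (x - 9): set x=9, get P = 8/(9 + 10) = 8/19. Cover (x + 10): set x=-10, get Q = 8/(-10 - 9) = -8/19.
Result: (8/19)/(x - 9) - (8/19)/(x + 10)


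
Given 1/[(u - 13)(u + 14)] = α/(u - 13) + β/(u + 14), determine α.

Cover-up at u = 13: α = 1/(13 + 14) = 1/27


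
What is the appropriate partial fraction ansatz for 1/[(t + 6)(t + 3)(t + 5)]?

Three distinct linear factors: P/(t + 6) + Q/(t + 3) + R/(t + 5)


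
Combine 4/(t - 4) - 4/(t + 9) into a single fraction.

Common denominator (t - 4)(t + 9). Numerator: 4(t + 9) - 4(t - 4) = (4t + 36) - (4t - 16) = 52
Result: (52)/[(t - 4)(t + 9)]


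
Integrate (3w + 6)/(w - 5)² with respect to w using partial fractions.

Decompose: α = 3, β = 3·5 + 6 = 21, so (3w + 6)/(w - 5)² = 3/(w - 5) + 21/(w - 5)². Integrate: ∫ α/(w - 5) dw = 3 ln|(w - 5)|; ∫ β/(w - 5)² dw = -21/(w - 5). Sum: 3 ln|(w - 5)| - 21/(w - 5) + C


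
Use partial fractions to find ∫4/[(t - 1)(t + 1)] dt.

Decompose: 4/[(t - 1)(t + 1)] = 2/(t - 1) - 2/(t + 1). Integrate each term: 2 ln|(t - 1)| - 2 ln|(t + 1)| + C


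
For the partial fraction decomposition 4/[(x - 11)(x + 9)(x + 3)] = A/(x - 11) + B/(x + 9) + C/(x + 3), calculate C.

Cover-up at x = -3: C = 4/[(-3 - 11)(-3 + 9)] = 4/[(-14)(6)] = -4/84 = -1/21


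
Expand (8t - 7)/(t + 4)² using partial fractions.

(8t - 7) = P(t + 4) + Q. At t = -4: Q = 8·(-4) - 7 = -39. Coeff of t: P = 8
Result: 8/(t + 4) - 39/(t + 4)²


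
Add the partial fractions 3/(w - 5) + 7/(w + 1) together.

Common denominator (w - 5)(w + 1). Numerator: 3(w + 1) + 7(w - 5) = (3w + 3) + (7w - 35) = 10w - 32
Result: (10w - 32)/[(w - 5)(w + 1)]


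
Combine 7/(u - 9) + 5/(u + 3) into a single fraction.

Common denominator (u - 9)(u + 3). Numerator: 7(u + 3) + 5(u - 9) = (7u + 21) + (5u - 45) = 12u - 24
Result: (12u - 24)/[(u - 9)(u + 3)]


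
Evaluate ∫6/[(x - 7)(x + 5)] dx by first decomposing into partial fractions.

Decompose: 6/[(x - 7)(x + 5)] = (1/2)/(x - 7) - (1/2)/(x + 5). Integrate each term: (1/2) ln|(x - 7)| - (1/2) ln|(x + 5)| + C


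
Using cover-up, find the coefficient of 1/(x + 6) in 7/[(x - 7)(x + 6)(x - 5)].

Cover (x + 6), set x=-6: 7/[(-6 - 7)(-6 - 5)] = 7/143


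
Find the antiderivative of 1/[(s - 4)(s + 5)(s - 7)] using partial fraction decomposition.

Cover-up: A = -1/27, B = 1/108, C = 1/36. Decomposition: (-1/27)/(s - 4) + (1/108)/(s + 5) + (1/36)/(s - 7). Integrate each term: (-1/27) ln|(s - 4)| + (1/108) ln|(s + 5)| + (1/36) ln|(s - 7)| + C


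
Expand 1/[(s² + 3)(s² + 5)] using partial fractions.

Coefficient matching gives α = γ = 0, β = 1/(5-3) = 1/2, δ = -β = -1/2
Result: (1/2)/(s² + 3) - (1/2)/(s² + 5)


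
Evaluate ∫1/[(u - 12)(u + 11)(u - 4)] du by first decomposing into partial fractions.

Cover-up: A = 1/184, B = 1/345, C = -1/120. Decomposition: (1/184)/(u - 12) + (1/345)/(u + 11) - (1/120)/(u - 4). Integrate each term: (1/184) ln|(u - 12)| + (1/345) ln|(u + 11)| - (1/120) ln|(u - 4)| + C


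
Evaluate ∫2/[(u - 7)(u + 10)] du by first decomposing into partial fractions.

Decompose: 2/[(u - 7)(u + 10)] = (2/17)/(u - 7) - (2/17)/(u + 10). Integrate each term: (2/17) ln|(u - 7)| - (2/17) ln|(u + 10)| + C


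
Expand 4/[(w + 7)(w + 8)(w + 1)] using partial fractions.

Using cover-up method: α = -2/3, β = 4/7, γ = 2/21
Result: (-2/3)/(w + 7) + (4/7)/(w + 8) + (2/21)/(w + 1)


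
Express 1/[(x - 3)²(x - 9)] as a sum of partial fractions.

Cover-up at x=9: γ = 1/(9 - 3)² = 1/36. Cover-up at x=3: β = 1/(3 - 9) = -1/6. Comparing x² coeff: α = -γ = -1/36
Result: (-1/36)/(x - 3) - (1/6)/(x - 3)² + (1/36)/(x - 9)


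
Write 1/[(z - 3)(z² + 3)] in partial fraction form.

Cover-up at z = 3: A = 1/(3² + 3) = 1/12. Then B = -A = -1/12, C = -A·(0 + 3) = -1/4
Result: (1/12)/(z - 3) - ((1/12)z + 1/4)/(z² + 3)


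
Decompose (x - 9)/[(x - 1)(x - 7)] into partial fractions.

At x=1: A = (1·1 - 9)/(1 - 7) = 4/3. At x=7: B = (1·7 - 9)/(7 - 1) = -1/3
Result: (4/3)/(x - 1) - (1/3)/(x - 7)


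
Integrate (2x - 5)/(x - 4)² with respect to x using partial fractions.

Decompose: A = 2, B = 2·4 - 5 = 3, so (2x - 5)/(x - 4)² = 2/(x - 4) + 3/(x - 4)². Integrate: ∫ A/(x - 4) dx = 2 ln|(x - 4)|; ∫ B/(x - 4)² dx = -3/(x - 4). Sum: 2 ln|(x - 4)| - 3/(x - 4) + C
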